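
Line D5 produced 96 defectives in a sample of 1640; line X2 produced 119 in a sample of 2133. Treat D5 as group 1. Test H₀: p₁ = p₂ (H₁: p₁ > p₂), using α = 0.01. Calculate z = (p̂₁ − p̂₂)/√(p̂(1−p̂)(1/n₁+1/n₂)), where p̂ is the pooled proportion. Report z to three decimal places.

p̂₁ = 96/1640 = 0.05854, p̂₂ = 119/2133 = 0.05579.
Pooled p̂ = (96+119)/(1640+2133) = 215/3773 = 0.05698.
SE = √(0.0537367 × 0.00107858) = 0.00761.
z = (0.05854 − 0.05579)/0.00761 = 0.00275/0.00761 = 0.361.
p-value = P(Z > 0.361) ≈ 0.3591. With α = 0.01, fail to reject H₀.

z = 0.361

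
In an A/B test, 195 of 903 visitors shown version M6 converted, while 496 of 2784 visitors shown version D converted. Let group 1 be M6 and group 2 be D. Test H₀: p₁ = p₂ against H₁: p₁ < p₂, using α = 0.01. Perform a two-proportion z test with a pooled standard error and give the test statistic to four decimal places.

p̂₁ = 195/903 = 0.215947, p̂₂ = 496/2784 = 0.178161.
Pooled p̂ = (195+496)/(903+2784) = 691/3687 = 0.187415.
SE = √(0.152291 × 0.00146662) = 0.014945.
z = (0.215947 − 0.178161)/0.014945 = 0.037786/0.014945 = 2.5283.
p-value = P(Z < 2.528) ≈ 0.9943. With α = 0.01, fail to reject H₀.

z = 2.5283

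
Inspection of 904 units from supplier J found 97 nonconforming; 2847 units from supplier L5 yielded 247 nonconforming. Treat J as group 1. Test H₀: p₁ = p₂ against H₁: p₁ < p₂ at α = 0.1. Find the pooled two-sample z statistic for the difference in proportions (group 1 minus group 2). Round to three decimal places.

z = 1.864

p̂₁ = 97/904 = 0.10730, p̂₂ = 247/2847 = 0.08676.
Pooled p̂ = (97+247)/(904+2847) = 344/3751 = 0.09171.
SE = √(p̂(1−p̂)(1/n₁+1/n₂)) = √(0.09171·0.90829·0.00145744) = √(0.000121402) = 0.01102.
z = (0.10730 − 0.08676)/0.01102 = 0.02054/0.01102 = 1.864.
p-value = P(Z < 1.864) ≈ 0.9689. With α = 0.1, fail to reject H₀.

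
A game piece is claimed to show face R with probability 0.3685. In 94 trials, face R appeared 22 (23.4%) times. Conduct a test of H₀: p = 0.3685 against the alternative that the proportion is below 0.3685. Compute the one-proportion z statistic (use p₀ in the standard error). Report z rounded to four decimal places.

p̂ = 22/94 ≈ 0.2340426.
Standard error under H₀: √(0.3685×0.6315/94) = 0.0497555.
z = (0.2340426 − 0.3685)/0.0497555 = -0.1344574/0.0497555 = -2.7024.
p-value = P(Z < -2.702) ≈ 0.0034.

z = -2.7024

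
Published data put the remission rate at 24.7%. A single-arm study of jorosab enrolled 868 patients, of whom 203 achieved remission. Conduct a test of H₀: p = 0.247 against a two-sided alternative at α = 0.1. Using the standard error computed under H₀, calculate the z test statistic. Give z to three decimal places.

z = -0.897

p̂ = 203/868 ≈ 0.23387.
Under H₀, SE = √(0.247·0.753/868) = √(0.000214275) = 0.01464.
z = (0.23387 − 0.247)/0.01464 = -0.01313/0.01464 = -0.897.
p-value = 2·P(Z > 0.897) ≈ 0.3698, so at α = 0.1 we fail to reject H₀.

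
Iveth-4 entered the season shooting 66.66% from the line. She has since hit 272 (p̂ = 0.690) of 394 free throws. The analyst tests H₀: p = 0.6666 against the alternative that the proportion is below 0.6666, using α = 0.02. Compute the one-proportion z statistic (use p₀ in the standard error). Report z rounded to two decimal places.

p̂ = 272/394 = 0.6904.
Under H₀, SE = √(0.6666·0.3334/394) = √(0.000564072) = 0.0238.
z = (0.6904 − 0.6666)/0.0238 = 0.0238/0.0238 = 1.00.
p-value = P(Z < 1.000) ≈ 0.8414; since p > α = 0.02, fail to reject H₀.

z = 1.00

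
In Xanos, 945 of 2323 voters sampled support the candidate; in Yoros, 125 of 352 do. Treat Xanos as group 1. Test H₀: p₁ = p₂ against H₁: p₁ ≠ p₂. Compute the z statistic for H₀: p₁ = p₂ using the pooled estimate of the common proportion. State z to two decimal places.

p̂₁ = 945/2323 = 0.40680, p̂₂ = 125/352 = 0.35511.
Pooled p̂ = (945+125)/(2323+352) = 1070/2675 = 0.40000.
SE = √(p̂(1−p̂)(1/n₁+1/n₂)) = √(0.40000·0.60000·0.00327139) = √(0.000785133) = 0.02802.
z = (0.40680 − 0.35511)/0.02802 = 0.05169/0.02802 = 1.84.

z = 1.84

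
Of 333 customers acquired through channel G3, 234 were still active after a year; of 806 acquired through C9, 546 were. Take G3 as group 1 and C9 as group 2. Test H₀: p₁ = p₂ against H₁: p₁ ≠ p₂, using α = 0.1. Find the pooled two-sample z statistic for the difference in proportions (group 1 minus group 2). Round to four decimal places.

z = 0.8354

p̂₁ = 234/333 ≈ 0.702703, p̂₂ = 546/806 ≈ 0.677419.
Pooled p̂ = (234+546)/(333+806) = 780/1139 = 0.684811.
SE = √(p̂(1−p̂)(1/n₁+1/n₂)) = √(0.684811·0.315189·0.0042437) = √(0.00091598) = 0.030265.
z = (0.702703 − 0.677419)/0.030265 = 0.025284/0.030265 = 0.8354.
Two-sided p-value ≈ 2·Φ(−0.835) = 0.4035. With α = 0.1, fail to reject H₀.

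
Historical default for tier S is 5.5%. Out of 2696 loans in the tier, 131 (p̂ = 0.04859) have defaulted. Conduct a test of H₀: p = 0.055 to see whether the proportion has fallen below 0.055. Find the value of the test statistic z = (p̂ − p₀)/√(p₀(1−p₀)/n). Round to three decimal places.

p̂ = 131/2696 ≈ 0.04859.
Standard error under H₀: √(0.055×0.945/2696) = 0.00439.
z = (0.04859 − 0.055)/0.00439 = -0.00641/0.00439 = -1.460.

z = -1.460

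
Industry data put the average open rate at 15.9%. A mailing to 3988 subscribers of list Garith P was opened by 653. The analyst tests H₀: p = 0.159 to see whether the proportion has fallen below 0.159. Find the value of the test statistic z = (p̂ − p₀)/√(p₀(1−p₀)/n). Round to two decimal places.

p̂ = 653/3988 = 0.16374.
Standard error under H₀: √(0.159×0.841/3988) = 0.00579.
z = (0.16374 − 0.159)/0.00579 = 0.00474/0.00579 = 0.82.

z = 0.82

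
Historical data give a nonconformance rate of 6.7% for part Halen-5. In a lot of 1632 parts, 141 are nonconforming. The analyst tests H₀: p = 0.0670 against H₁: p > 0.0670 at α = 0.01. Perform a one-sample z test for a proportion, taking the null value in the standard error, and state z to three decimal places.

p̂ = 141/1632 = 0.08640.
SE = √(p₀(1−p₀)/n) = √(0.062511/1632) = 0.00619.
z = (0.08640 − 0.067)/0.00619 = 0.01940/0.00619 = 3.134.
p-value = P(Z > 3.134) ≈ 0.0009; since p < α = 0.01, reject H₀.

z = 3.134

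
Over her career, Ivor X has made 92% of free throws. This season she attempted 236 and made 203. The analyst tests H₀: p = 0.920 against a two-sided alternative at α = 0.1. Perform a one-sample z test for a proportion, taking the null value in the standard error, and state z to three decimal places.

z = -3.388

p̂ = 203/236 = 0.86017.
Under H₀, SE = √(0.92·0.08/236) = √(0.000311864) = 0.01766.
z = (0.86017 − 0.92)/0.01766 = -0.05983/0.01766 = -3.388.
p-value = 2·P(Z > 3.388) ≈ 0.0007; since p < α = 0.1, reject H₀.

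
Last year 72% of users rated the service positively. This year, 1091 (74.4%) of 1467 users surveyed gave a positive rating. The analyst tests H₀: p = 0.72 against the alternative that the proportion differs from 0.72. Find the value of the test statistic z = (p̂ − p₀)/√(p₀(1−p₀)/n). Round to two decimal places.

z = 2.02

p̂ = 1091/1467 ≈ 0.74369.
Under H₀, SE = √(0.72·0.28/1467) = √(0.000137423) = 0.01172.
z = (0.74369 − 0.72)/0.01172 = 0.02369/0.01172 = 2.02.
p-value = 2·P(Z > 2.021) ≈ 0.0433.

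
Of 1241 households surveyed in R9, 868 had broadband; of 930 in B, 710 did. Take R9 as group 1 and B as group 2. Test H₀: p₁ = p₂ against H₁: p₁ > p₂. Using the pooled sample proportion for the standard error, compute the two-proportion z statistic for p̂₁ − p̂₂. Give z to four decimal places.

z = -3.3120

p̂₁ = 868/1241 ≈ 0.699436, p̂₂ = 710/930 ≈ 0.763441.
Pooled p̂ = (868+710)/(1241+930) = 1578/2171 = 0.726854.
SE = √(p̂(1−p̂)(1/n₁+1/n₂)) = √(0.726854·0.273146·0.00188107) = √(0.000373463) = 0.019325.
z = (0.699436 − 0.763441)/0.019325 = -0.064005/0.019325 = -3.3120.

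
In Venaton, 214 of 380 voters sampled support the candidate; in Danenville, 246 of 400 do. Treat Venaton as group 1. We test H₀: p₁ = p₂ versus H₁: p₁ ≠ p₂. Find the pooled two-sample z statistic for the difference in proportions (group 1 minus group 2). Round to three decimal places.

z = -1.471

p̂₁ = 214/380 ≈ 0.56316, p̂₂ = 246/400 ≈ 0.61500.
Pooled p̂ = (214+246)/(380+400) = 460/780 = 0.58974.
SE = √(p̂(1−p̂)(1/n₁+1/n₂)) = √(0.58974·0.41026·0.00513158) = √(0.00124157) = 0.03524.
z = (0.56316 − 0.61500)/0.03524 = -0.05184/0.03524 = -1.471.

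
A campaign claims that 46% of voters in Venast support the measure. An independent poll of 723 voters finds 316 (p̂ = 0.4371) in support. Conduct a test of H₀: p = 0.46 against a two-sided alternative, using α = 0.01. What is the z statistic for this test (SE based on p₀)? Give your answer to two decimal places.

p̂ = 316/723 = 0.4371.
Standard error under H₀: √(0.46×0.54/723) = 0.0185.
z = (0.4371 − 0.46)/0.0185 = -0.0229/0.0185 = -1.24.
Two-sided p-value ≈ 2·Φ(−1.237) = 0.2160, so at α = 0.01 we fail to reject H₀.

z = -1.24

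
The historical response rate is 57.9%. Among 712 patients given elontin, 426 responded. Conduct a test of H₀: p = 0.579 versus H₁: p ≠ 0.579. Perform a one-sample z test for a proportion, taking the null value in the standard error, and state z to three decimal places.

z = 1.044

p̂ = 426/712 = 0.59831.
SE = √(p₀(1−p₀)/n) = √(0.24376/712) = 0.01850.
z = (0.59831 − 0.579)/0.01850 = 0.01931/0.01850 = 1.044.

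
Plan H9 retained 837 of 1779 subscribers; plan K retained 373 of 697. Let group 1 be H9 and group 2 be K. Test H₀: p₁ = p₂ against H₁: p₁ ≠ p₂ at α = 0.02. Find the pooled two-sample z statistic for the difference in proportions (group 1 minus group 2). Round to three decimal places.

p̂₁ = 837/1779 ≈ 0.470489, p̂₂ = 373/697 ≈ 0.535151.
Pooled p̂ = (837+373)/(1779+697) = 1210/2476 = 0.488691.
SE = √(p̂(1−p̂)(1/n₁+1/n₂)) = √(0.488691·0.511309·0.00199683) = √(0.000498953) = 0.022337.
z = (0.470489 − 0.535151)/0.022337 = -0.064662/0.022337 = -2.895.
p-value = 2·P(Z > 2.895) ≈ 0.0038; since p < α = 0.02, reject H₀.

z = -2.895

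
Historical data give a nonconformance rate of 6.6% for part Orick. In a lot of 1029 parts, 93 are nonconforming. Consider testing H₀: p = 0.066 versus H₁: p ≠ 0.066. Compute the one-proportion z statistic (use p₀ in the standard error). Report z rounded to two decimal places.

z = 3.15

p̂ = 93/1029 = 0.09038.
Under H₀, SE = √(0.066·0.934/1029) = √(5.99067e-05) = 0.00774.
z = (0.09038 − 0.066)/0.00774 = 0.02438/0.00774 = 3.15.
Two-sided p-value ≈ 2·Φ(−3.150) = 0.0016.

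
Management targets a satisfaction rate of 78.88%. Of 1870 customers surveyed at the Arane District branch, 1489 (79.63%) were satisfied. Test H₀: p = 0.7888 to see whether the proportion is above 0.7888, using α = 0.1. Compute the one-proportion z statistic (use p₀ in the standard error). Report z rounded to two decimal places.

p̂ = 1489/1870 ≈ 0.79626.
SE = √(p₀(1−p₀)/n) = √(0.16659/1870) = 0.00944.
z = (0.79626 − 0.7888)/0.00944 = 0.00746/0.00944 = 0.79.
p-value = P(Z > 0.790) ≈ 0.2148, so at α = 0.1 we fail to reject H₀.

z = 0.79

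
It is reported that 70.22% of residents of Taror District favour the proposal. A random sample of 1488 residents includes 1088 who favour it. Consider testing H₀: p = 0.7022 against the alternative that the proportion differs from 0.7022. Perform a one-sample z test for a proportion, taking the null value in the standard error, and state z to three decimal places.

p̂ = 1088/1488 ≈ 0.731183.
Under H₀, SE = √(0.7022·0.2978/1488) = √(0.000140534) = 0.011855.
z = (0.731183 − 0.7022)/0.011855 = 0.028983/0.011855 = 2.445.

z = 2.445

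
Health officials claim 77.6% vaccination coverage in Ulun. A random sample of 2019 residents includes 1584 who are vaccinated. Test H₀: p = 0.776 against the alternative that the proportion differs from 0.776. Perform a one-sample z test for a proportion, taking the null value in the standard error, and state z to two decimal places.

p̂ = 1584/2019 ≈ 0.78455.
SE = √(p₀(1−p₀)/n) = √(0.17382/2019) = 0.00928.
z = (0.78455 − 0.776)/0.00928 = 0.00855/0.00928 = 0.92.
p-value = 2·P(Z > 0.921) ≈ 0.3570.

z = 0.92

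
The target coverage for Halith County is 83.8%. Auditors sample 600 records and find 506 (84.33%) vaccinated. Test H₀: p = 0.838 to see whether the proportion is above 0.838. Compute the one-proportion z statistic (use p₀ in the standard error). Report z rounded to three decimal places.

z = 0.355

p̂ = 506/600 = 0.843333.
Standard error under H₀: √(0.838×0.162/600) = 0.015042.
z = (0.843333 − 0.838)/0.015042 = 0.005333/0.015042 = 0.355.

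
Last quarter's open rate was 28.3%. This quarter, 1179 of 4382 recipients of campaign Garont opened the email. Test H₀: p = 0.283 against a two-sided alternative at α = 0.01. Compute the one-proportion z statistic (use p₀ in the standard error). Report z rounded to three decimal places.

z = -2.049

p̂ = 1179/4382 ≈ 0.269055.
Under H₀, SE = √(0.283·0.717/4382) = √(4.63056e-05) = 0.006805.
z = (0.269055 − 0.283)/0.006805 = -0.013945/0.006805 = -2.049.
Two-sided p-value ≈ 2·Φ(−2.049) = 0.0404, so at α = 0.01 we fail to reject H₀.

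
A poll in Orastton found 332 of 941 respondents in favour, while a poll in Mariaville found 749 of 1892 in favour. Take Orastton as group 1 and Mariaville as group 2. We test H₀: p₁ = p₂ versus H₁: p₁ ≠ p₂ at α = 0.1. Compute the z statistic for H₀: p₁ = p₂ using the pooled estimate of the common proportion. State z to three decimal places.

p̂₁ = 332/941 ≈ 0.35282, p̂₂ = 749/1892 ≈ 0.39588.
Pooled p̂ = (332+749)/(941+1892) = 1081/2833 = 0.38157.
SE = √(0.235975 × 0.00159124) = 0.01938.
z = (0.35282 − 0.39588)/0.01938 = -0.04306/0.01938 = -2.222.
p-value = 2·P(Z > 2.222) ≈ 0.0263, so at α = 0.1 we reject H₀.

z = -2.222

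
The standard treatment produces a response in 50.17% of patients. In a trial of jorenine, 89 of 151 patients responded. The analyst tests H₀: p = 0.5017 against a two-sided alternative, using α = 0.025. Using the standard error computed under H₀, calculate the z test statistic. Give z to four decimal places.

z = 2.1555

p̂ = 89/151 ≈ 0.589404.
Standard error under H₀: √(0.5017×0.4983/151) = 0.040689.
z = (0.589404 − 0.5017)/0.040689 = 0.087704/0.040689 = 2.1555.
p-value = 2·P(Z > 2.155) ≈ 0.0311. With α = 0.025, fail to reject H₀.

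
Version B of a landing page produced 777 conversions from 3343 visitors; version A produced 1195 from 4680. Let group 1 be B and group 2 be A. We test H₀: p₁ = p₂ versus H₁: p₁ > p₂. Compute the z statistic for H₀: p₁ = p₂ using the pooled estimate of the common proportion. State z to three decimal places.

p̂₁ = 777/3343 ≈ 0.23243, p̂₂ = 1195/4680 ≈ 0.25534.
Pooled p̂ = (777+1195)/(3343+4680) = 1972/8023 = 0.24579.
SE = √(0.185379 × 0.000512808) = 0.00975.
z = (0.23243 − 0.25534)/0.00975 = -0.02291/0.00975 = -2.350.
p-value = P(Z > -2.350) ≈ 0.9906.

z = -2.350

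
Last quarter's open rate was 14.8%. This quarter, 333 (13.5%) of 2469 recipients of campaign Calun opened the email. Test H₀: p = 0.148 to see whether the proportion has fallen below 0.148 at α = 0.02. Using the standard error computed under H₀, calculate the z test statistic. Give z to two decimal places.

z = -1.84

p̂ = 333/2469 = 0.13487.
Standard error under H₀: √(0.148×0.852/2469) = 0.00715.
z = (0.13487 − 0.148)/0.00715 = -0.01313/0.00715 = -1.84.
p-value = P(Z < -1.837) ≈ 0.0331, so at α = 0.02 we fail to reject H₀.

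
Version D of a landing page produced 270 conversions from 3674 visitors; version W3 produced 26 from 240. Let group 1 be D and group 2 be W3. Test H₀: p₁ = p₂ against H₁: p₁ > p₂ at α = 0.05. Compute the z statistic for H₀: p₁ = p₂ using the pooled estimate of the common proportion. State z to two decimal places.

z = -1.98

p̂₁ = 270/3674 = 0.0735, p̂₂ = 26/240 = 0.1083.
Pooled p̂ = (270+26)/(3674+240) = 296/3914 = 0.0756.
SE = √(0.0699067 × 0.00443885) = 0.0176.
z = (0.0735 − 0.1083)/0.0176 = -0.0348/0.0176 = -1.98.
p-value = P(Z > -1.978) ≈ 0.9760; since p > α = 0.05, fail to reject H₀.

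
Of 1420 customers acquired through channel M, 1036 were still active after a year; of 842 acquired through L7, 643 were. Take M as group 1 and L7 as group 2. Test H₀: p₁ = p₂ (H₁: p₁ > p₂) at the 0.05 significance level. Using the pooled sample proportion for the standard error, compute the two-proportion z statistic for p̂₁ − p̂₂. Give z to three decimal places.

z = -1.791

p̂₁ = 1036/1420 ≈ 0.729577, p̂₂ = 643/842 ≈ 0.763658.
Pooled p̂ = (1036+643)/(1420+842) = 1679/2262 = 0.742263.
SE = √(p̂(1−p̂)(1/n₁+1/n₂)) = √(0.742263·0.257737·0.00189187) = √(0.000361931) = 0.019024.
z = (0.729577 − 0.763658)/0.019024 = -0.034081/0.019024 = -1.791.
p-value = P(Z > -1.791) ≈ 0.9634; since p > α = 0.05, fail to reject H₀.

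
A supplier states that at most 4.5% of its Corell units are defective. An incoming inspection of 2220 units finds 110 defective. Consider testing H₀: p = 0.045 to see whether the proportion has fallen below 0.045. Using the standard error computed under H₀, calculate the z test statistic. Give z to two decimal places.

p̂ = 110/2220 ≈ 0.04955.
Under H₀, SE = √(0.045·0.955/2220) = √(1.93581e-05) = 0.00440.
z = (0.04955 − 0.045)/0.00440 = 0.00455/0.00440 = 1.03.
p-value = P(Z < 1.034) ≈ 0.8494.

z = 1.03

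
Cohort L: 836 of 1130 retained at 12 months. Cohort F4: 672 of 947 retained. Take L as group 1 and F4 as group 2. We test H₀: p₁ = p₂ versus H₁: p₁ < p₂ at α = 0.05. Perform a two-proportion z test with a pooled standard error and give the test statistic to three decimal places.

p̂₁ = 836/1130 = 0.739823, p̂₂ = 672/947 = 0.709609.
Pooled p̂ = (836+672)/(1130+947) = 1508/2077 = 0.726047.
SE = √(p̂(1−p̂)(1/n₁+1/n₂)) = √(0.726047·0.273953·0.00194092) = √(0.000386055) = 0.019648.
z = (0.739823 − 0.709609)/0.019648 = 0.030214/0.019648 = 1.538.
p-value = P(Z < 1.538) ≈ 0.9379. With α = 0.05, fail to reject H₀.

z = 1.538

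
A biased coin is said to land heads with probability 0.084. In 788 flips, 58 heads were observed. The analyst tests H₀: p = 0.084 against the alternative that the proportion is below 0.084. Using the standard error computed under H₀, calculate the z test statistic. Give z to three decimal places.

p̂ = 58/788 = 0.073604.
Under H₀, SE = √(0.084·0.916/788) = √(9.76447e-05) = 0.009882.
z = (0.073604 − 0.084)/0.009882 = -0.010396/0.009882 = -1.052.
p-value = P(Z < -1.052) ≈ 0.1464.

z = -1.052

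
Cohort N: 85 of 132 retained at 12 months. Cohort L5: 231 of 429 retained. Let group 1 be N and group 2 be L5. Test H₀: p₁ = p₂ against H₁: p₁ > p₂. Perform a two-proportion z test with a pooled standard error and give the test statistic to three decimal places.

p̂₁ = 85/132 ≈ 0.64394, p̂₂ = 231/429 ≈ 0.53846.
Pooled p̂ = (85+231)/(132+429) = 316/561 = 0.56328.
SE = √(p̂(1−p̂)(1/n₁+1/n₂)) = √(0.56328·0.43672·0.00990676) = √(0.00243702) = 0.04937.
z = (0.64394 − 0.53846)/0.04937 = 0.10548/0.04937 = 2.137.
p-value = P(Z > 2.137) ≈ 0.0163.

z = 2.137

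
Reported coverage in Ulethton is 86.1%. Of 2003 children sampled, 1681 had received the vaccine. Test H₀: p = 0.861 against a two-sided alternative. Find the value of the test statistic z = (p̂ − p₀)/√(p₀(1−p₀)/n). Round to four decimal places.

z = -2.8149

p̂ = 1681/2003 ≈ 0.839241.
Under H₀, SE = √(0.861·0.139/2003) = √(5.97499e-05) = 0.007730.
z = (0.839241 − 0.861)/0.007730 = -0.021759/0.007730 = -2.8149.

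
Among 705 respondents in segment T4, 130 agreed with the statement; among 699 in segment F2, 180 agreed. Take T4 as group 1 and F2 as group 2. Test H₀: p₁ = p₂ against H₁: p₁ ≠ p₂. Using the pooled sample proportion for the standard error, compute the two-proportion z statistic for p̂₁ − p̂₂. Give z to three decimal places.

z = -3.302

p̂₁ = 130/705 = 0.18440, p̂₂ = 180/699 = 0.25751.
Pooled p̂ = (130+180)/(705+699) = 310/1404 = 0.22080.
SE = √(p̂(1−p̂)(1/n₁+1/n₂)) = √(0.22080·0.77920·0.00284905) = √(0.000490169) = 0.02214.
z = (0.18440 − 0.25751)/0.02214 = -0.07311/0.02214 = -3.302.
Two-sided p-value ≈ 2·Φ(−3.302) = 0.0010.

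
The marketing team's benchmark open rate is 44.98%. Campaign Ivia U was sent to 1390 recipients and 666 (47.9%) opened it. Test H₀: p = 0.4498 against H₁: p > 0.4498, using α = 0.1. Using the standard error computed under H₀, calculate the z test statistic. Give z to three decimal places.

z = 2.199

p̂ = 666/1390 ≈ 0.47914.
Standard error under H₀: √(0.4498×0.5502/1390) = 0.01334.
z = (0.47914 − 0.4498)/0.01334 = 0.02934/0.01334 = 2.199.
p-value = P(Z > 2.199) ≈ 0.0140; since p < α = 0.1, reject H₀.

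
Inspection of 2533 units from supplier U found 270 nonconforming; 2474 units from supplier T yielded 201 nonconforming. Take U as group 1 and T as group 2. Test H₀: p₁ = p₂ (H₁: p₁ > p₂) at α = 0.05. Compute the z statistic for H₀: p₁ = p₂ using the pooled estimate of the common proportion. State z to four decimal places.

p̂₁ = 270/2533 = 0.1065930, p̂₂ = 201/2474 = 0.0812449.
Pooled p̂ = (270+201)/(2533+2474) = 471/5007 = 0.0940683.
SE = √(p̂(1−p̂)(1/n₁+1/n₂)) = √(0.0940683·0.9059317·0.000798993) = √(6.80897e-05) = 0.0082516.
z = (0.1065930 − 0.0812449)/0.0082516 = 0.0253481/0.0082516 = 3.0719.
p-value = P(Z > 3.072) ≈ 0.0011, so at α = 0.05 we reject H₀.

z = 3.0719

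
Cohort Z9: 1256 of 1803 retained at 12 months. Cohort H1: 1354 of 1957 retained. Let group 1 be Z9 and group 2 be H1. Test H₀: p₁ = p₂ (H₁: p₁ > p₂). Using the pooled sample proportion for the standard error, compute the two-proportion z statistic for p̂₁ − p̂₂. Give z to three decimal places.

z = 0.315

p̂₁ = 1256/1803 ≈ 0.69662, p̂₂ = 1354/1957 ≈ 0.69188.
Pooled p̂ = (1256+1354)/(1803+1957) = 2610/3760 = 0.69415.
SE = √(0.212306 × 0.00106562) = 0.01504.
z = (0.69662 − 0.69188)/0.01504 = 0.00474/0.01504 = 0.315.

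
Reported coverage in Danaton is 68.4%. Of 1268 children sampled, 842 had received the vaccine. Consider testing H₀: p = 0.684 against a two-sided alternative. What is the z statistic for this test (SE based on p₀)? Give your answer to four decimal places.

p̂ = 842/1268 ≈ 0.664038.
SE = √(p₀(1−p₀)/n) = √(0.21614/1268) = 0.013056.
z = (0.664038 − 0.684)/0.013056 = -0.019962/0.013056 = -1.5290.
p-value = 2·P(Z > 1.529) ≈ 0.1263.

z = -1.5290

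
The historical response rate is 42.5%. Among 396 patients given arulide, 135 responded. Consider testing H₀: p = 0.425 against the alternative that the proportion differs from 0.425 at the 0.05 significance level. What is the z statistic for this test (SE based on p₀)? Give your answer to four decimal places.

z = -3.3851

p̂ = 135/396 ≈ 0.3409091.
Standard error under H₀: √(0.425×0.575/396) = 0.0248417.
z = (0.3409091 − 0.425)/0.0248417 = -0.0840909/0.0248417 = -3.3851.
Two-sided p-value ≈ 2·Φ(−3.385) = 0.0007; since p < α = 0.05, reject H₀.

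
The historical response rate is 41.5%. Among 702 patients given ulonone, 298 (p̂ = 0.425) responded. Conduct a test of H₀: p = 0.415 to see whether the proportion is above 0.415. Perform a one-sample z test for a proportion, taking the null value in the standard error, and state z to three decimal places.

z = 0.511

p̂ = 298/702 ≈ 0.42450.
Standard error under H₀: √(0.415×0.585/702) = 0.01860.
z = (0.42450 − 0.415)/0.01860 = 0.00950/0.01860 = 0.511.
p-value = P(Z > 0.511) ≈ 0.3047.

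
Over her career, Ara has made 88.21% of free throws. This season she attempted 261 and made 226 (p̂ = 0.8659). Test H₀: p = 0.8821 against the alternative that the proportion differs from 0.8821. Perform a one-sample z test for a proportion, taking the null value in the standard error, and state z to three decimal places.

p̂ = 226/261 ≈ 0.86590.
Standard error under H₀: √(0.8821×0.1179/261) = 0.01996.
z = (0.86590 − 0.8821)/0.01996 = -0.01620/0.01996 = -0.812.
Two-sided p-value ≈ 2·Φ(−0.812) = 0.4171.

z = -0.812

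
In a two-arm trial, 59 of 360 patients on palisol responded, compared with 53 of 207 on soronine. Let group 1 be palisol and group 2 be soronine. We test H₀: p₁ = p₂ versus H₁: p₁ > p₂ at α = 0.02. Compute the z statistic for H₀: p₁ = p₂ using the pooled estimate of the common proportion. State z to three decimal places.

z = -2.653

p̂₁ = 59/360 = 0.16389, p̂₂ = 53/207 = 0.25604.
Pooled p̂ = (59+53)/(360+207) = 112/567 = 0.19753.
SE = √(p̂(1−p̂)(1/n₁+1/n₂)) = √(0.19753·0.80247·0.0076087) = √(0.00120607) = 0.03473.
z = (0.16389 − 0.25604)/0.03473 = -0.09215/0.03473 = -2.653.
p-value = P(Z > -2.653) ≈ 0.9960; since p > α = 0.02, fail to reject H₀.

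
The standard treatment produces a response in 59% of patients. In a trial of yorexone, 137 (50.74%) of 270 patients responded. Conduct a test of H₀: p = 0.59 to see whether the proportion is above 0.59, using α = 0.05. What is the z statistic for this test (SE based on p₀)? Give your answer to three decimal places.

z = -2.759

p̂ = 137/270 ≈ 0.50741.
SE = √(p₀(1−p₀)/n) = √(0.2419/270) = 0.02993.
z = (0.50741 − 0.59)/0.02993 = -0.08259/0.02993 = -2.759.
p-value = P(Z > -2.759) ≈ 0.9971, so at α = 0.05 we fail to reject H₀.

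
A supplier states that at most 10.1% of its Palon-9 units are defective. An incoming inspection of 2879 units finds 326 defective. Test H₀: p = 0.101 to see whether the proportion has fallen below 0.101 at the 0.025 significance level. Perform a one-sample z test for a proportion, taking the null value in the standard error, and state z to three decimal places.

z = 2.178

p̂ = 326/2879 ≈ 0.113234.
Under H₀, SE = √(0.101·0.899/2879) = √(3.15384e-05) = 0.005616.
z = (0.113234 − 0.101)/0.005616 = 0.012234/0.005616 = 2.178.
p-value = P(Z < 2.178) ≈ 0.9853. With α = 0.025, fail to reject H₀.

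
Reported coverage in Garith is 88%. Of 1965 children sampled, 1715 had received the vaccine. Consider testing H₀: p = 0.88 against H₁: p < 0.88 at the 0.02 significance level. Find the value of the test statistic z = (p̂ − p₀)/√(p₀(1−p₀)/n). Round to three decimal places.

z = -0.986

p̂ = 1715/1965 = 0.87277.
Under H₀, SE = √(0.88·0.12/1965) = √(5.37405e-05) = 0.00733.
z = (0.87277 − 0.88)/0.00733 = -0.00723/0.00733 = -0.986.
p-value = P(Z < -0.986) ≈ 0.1621. With α = 0.02, fail to reject H₀.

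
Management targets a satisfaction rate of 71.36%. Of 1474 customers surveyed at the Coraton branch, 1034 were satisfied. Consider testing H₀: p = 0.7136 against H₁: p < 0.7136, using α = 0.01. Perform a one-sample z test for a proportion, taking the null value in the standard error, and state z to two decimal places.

p̂ = 1034/1474 = 0.7015.
Under H₀, SE = √(0.7136·0.2864/1474) = √(0.000138653) = 0.0118.
z = (0.7015 − 0.7136)/0.0118 = -0.0121/0.0118 = -1.03.
p-value = P(Z < -1.028) ≈ 0.1519. With α = 0.01, fail to reject H₀.

z = -1.03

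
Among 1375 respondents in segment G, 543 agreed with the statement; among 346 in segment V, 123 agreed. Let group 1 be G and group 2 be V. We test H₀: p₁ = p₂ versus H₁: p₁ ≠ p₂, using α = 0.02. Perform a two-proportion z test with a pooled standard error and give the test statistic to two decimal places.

z = 1.35

p̂₁ = 543/1375 = 0.39491, p̂₂ = 123/346 = 0.35549.
Pooled p̂ = (543+123)/(1375+346) = 666/1721 = 0.38698.
SE = √(p̂(1−p̂)(1/n₁+1/n₂)) = √(0.38698·0.61302·0.00361745) = √(0.000858158) = 0.02929.
z = (0.39491 − 0.35549)/0.02929 = 0.03942/0.02929 = 1.35.
Two-sided p-value ≈ 2·Φ(−1.346) = 0.1784, so at α = 0.02 we fail to reject H₀.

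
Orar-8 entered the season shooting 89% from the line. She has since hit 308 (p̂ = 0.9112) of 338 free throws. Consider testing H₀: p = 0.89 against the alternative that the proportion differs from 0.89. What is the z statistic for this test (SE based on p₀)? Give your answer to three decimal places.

p̂ = 308/338 ≈ 0.91124.
Under H₀, SE = √(0.89·0.11/338) = √(0.000289645) = 0.01702.
z = (0.91124 − 0.89)/0.01702 = 0.02124/0.01702 = 1.248.

z = 1.248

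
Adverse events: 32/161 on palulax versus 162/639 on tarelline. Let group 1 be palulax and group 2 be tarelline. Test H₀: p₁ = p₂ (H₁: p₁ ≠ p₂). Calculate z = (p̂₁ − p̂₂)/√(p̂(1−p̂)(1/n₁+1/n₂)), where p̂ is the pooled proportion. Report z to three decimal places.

p̂₁ = 32/161 ≈ 0.19876, p̂₂ = 162/639 ≈ 0.25352.
Pooled p̂ = (32+162)/(161+639) = 194/800 = 0.24250.
SE = √(p̂(1−p̂)(1/n₁+1/n₂)) = √(0.24250·0.75750·0.00777613) = √(0.00142843) = 0.03779.
z = (0.19876 − 0.25352)/0.03779 = -0.05476/0.03779 = -1.449.
p-value = 2·P(Z > 1.449) ≈ 0.1473.

z = -1.449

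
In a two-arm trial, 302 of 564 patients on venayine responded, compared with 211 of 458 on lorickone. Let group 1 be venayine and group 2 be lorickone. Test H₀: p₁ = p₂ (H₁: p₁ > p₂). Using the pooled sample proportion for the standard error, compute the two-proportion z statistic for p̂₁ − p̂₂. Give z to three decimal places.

p̂₁ = 302/564 ≈ 0.53546, p̂₂ = 211/458 ≈ 0.46070.
Pooled p̂ = (302+211)/(564+458) = 513/1022 = 0.50196.
SE = √(0.249996 × 0.00395646) = 0.03145.
z = (0.53546 − 0.46070)/0.03145 = 0.07476/0.03145 = 2.377.

z = 2.377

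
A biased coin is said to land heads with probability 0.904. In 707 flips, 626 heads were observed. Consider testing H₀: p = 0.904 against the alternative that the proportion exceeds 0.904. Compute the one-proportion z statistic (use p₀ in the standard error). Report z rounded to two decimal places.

z = -1.68

p̂ = 626/707 ≈ 0.8854.
Standard error under H₀: √(0.904×0.096/707) = 0.0111.
z = (0.8854 − 0.904)/0.0111 = -0.0186/0.0111 = -1.68.
p-value = P(Z > -1.676) ≈ 0.9531.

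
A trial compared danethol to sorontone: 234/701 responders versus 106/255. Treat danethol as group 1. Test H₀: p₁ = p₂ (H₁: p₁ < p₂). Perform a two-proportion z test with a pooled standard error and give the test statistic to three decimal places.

z = -2.339

p̂₁ = 234/701 ≈ 0.33381, p̂₂ = 106/255 ≈ 0.41569.
Pooled p̂ = (234+106)/(701+255) = 340/956 = 0.35565.
SE = √(0.229163 × 0.0053481) = 0.03501.
z = (0.33381 − 0.41569)/0.03501 = -0.08188/0.03501 = -2.339.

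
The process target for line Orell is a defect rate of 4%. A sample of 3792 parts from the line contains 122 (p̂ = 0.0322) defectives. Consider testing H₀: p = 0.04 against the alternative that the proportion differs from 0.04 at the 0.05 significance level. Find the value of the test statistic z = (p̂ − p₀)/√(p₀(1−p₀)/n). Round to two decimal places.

p̂ = 122/3792 = 0.03217.
Standard error under H₀: √(0.04×0.96/3792) = 0.00318.
z = (0.03217 − 0.04)/0.00318 = -0.00783/0.00318 = -2.46.
Two-sided p-value ≈ 2·Φ(−2.460) = 0.0139, so at α = 0.05 we reject H₀.

z = -2.46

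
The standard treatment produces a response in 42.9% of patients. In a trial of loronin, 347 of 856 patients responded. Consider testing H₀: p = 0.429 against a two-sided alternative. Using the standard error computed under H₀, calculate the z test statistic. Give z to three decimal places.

p̂ = 347/856 ≈ 0.40537.
Under H₀, SE = √(0.429·0.571/856) = √(0.000286167) = 0.01692.
z = (0.40537 − 0.429)/0.01692 = -0.02363/0.01692 = -1.397.

z = -1.397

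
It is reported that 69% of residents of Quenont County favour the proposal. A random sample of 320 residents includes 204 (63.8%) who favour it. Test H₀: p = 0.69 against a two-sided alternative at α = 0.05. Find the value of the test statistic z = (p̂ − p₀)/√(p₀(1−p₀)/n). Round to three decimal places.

z = -2.031

p̂ = 204/320 = 0.63750.
SE = √(p₀(1−p₀)/n) = √(0.2139/320) = 0.02585.
z = (0.63750 − 0.69)/0.02585 = -0.05250/0.02585 = -2.031.
Two-sided p-value ≈ 2·Φ(−2.031) = 0.0423, so at α = 0.05 we reject H₀.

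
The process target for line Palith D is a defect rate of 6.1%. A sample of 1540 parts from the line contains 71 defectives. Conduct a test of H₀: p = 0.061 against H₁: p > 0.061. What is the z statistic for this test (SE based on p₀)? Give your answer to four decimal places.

p̂ = 71/1540 = 0.0461039.
Under H₀, SE = √(0.061·0.939/1540) = √(3.71942e-05) = 0.0060987.
z = (0.0461039 − 0.061)/0.0060987 = -0.0148961/0.0060987 = -2.4425.

z = -2.4425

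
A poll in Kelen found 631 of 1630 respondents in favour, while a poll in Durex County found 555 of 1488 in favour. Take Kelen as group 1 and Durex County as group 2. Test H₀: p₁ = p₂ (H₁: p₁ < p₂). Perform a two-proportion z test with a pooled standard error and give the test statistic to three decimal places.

p̂₁ = 631/1630 ≈ 0.38712, p̂₂ = 555/1488 ≈ 0.37298.
Pooled p̂ = (631+555)/(1630+1488) = 1186/3118 = 0.38037.
SE = √(0.235689 × 0.00128554) = 0.01741.
z = (0.38712 − 0.37298)/0.01741 = 0.01414/0.01741 = 0.812.
p-value = P(Z < 0.812) ≈ 0.7916.

z = 0.812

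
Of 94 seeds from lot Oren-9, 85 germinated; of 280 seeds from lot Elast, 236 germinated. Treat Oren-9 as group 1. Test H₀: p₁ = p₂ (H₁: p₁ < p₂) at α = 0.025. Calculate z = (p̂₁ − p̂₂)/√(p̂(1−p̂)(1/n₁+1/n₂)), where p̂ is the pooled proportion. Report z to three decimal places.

z = 1.477

p̂₁ = 85/94 = 0.90426, p̂₂ = 236/280 = 0.84286.
Pooled p̂ = (85+236)/(94+280) = 321/374 = 0.85829.
SE = √(0.121629 × 0.0142097) = 0.04157.
z = (0.90426 − 0.84286)/0.04157 = 0.06140/0.04157 = 1.477.
p-value = P(Z < 1.477) ≈ 0.9301, so at α = 0.025 we fail to reject H₀.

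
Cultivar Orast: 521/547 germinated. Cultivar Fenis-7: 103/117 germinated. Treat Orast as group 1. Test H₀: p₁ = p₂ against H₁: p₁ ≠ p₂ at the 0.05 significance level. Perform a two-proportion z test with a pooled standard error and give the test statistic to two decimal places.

p̂₁ = 521/547 ≈ 0.9525, p̂₂ = 103/117 ≈ 0.8803.
Pooled p̂ = (521+103)/(547+117) = 624/664 = 0.9398.
SE = √(0.056612 × 0.0103752) = 0.0242.
z = (0.9525 − 0.8803)/0.0242 = 0.0722/0.0242 = 2.98.
Two-sided p-value ≈ 2·Φ(−2.976) = 0.0029, so at α = 0.05 we reject H₀.

z = 2.98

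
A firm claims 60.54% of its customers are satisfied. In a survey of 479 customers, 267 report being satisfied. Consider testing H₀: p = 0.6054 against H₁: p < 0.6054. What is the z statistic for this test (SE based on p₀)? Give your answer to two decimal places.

z = -2.15

p̂ = 267/479 ≈ 0.5574.
Standard error under H₀: √(0.6054×0.3946/479) = 0.0223.
z = (0.5574 − 0.6054)/0.0223 = -0.0480/0.0223 = -2.15.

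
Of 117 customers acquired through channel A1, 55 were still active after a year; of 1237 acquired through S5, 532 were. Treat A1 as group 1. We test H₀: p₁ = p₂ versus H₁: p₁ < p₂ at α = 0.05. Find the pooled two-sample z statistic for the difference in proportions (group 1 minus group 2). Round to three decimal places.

z = 0.835

p̂₁ = 55/117 ≈ 0.47009, p̂₂ = 532/1237 ≈ 0.43007.
Pooled p̂ = (55+532)/(117+1237) = 587/1354 = 0.43353.
SE = √(0.245582 × 0.00935542) = 0.04793.
z = (0.47009 − 0.43007)/0.04793 = 0.04002/0.04793 = 0.835.
p-value = P(Z < 0.835) ≈ 0.7981; since p > α = 0.05, fail to reject H₀.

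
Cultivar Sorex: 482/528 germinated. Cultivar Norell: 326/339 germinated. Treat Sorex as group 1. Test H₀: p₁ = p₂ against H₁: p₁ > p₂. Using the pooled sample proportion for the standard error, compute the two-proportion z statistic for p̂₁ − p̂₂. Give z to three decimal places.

p̂₁ = 482/528 = 0.912879, p̂₂ = 326/339 = 0.961652.
Pooled p̂ = (482+326)/(528+339) = 808/867 = 0.931949.
SE = √(p̂(1−p̂)(1/n₁+1/n₂)) = √(0.931949·0.068051·0.00484379) = √(0.000307193) = 0.017527.
z = (0.912879 − 0.961652)/0.017527 = -0.048773/0.017527 = -2.783.

z = -2.783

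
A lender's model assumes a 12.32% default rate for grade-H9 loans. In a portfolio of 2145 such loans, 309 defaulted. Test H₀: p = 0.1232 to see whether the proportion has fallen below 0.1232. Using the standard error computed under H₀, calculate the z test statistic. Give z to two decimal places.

z = 2.94

p̂ = 309/2145 ≈ 0.1441.
Standard error under H₀: √(0.1232×0.8768/2145) = 0.0071.
z = (0.1441 − 0.1232)/0.0071 = 0.0209/0.0071 = 2.94.
p-value = P(Z < 2.939) ≈ 0.9984.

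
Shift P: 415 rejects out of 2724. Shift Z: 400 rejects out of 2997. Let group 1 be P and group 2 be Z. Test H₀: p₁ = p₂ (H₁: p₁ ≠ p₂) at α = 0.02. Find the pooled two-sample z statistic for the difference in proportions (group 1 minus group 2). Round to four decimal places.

z = 2.0408

p̂₁ = 415/2724 = 0.1523495, p̂₂ = 400/2997 = 0.1334668.
Pooled p̂ = (415+400)/(2724+2997) = 815/5721 = 0.1424576.
SE = √(0.122163 × 0.000700774) = 0.0092525.
z = (0.1523495 − 0.1334668)/0.0092525 = 0.0188827/0.0092525 = 2.0408.
Two-sided p-value ≈ 2·Φ(−2.041) = 0.0413. With α = 0.02, fail to reject H₀.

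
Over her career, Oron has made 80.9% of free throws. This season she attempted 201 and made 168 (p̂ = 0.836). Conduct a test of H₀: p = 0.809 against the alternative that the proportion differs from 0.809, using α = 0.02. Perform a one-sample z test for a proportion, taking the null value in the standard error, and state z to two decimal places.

z = 0.97

p̂ = 168/201 = 0.8358.
Standard error under H₀: √(0.809×0.191/201) = 0.0277.
z = (0.8358 − 0.809)/0.0277 = 0.0268/0.0277 = 0.97.
Two-sided p-value ≈ 2·Φ(−0.967) = 0.3334, so at α = 0.02 we fail to reject H₀.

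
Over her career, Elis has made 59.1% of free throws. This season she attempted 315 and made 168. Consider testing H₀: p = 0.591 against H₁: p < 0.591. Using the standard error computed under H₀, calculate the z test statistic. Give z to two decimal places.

z = -2.08

p̂ = 168/315 = 0.5333.
Standard error under H₀: √(0.591×0.409/315) = 0.0277.
z = (0.5333 − 0.591)/0.0277 = -0.0577/0.0277 = -2.08.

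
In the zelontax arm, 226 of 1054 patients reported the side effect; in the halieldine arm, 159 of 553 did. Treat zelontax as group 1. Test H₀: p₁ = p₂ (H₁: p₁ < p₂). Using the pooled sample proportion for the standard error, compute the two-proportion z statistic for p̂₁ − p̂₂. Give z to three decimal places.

z = -3.262

p̂₁ = 226/1054 = 0.21442, p̂₂ = 159/553 = 0.28752.
Pooled p̂ = (226+159)/(1054+553) = 385/1607 = 0.23958.
SE = √(p̂(1−p̂)(1/n₁+1/n₂)) = √(0.23958·0.76042·0.00275708) = √(0.000502285) = 0.02241.
z = (0.21442 − 0.28752)/0.02241 = -0.07310/0.02241 = -3.262.
p-value = P(Z < -3.262) ≈ 0.0006.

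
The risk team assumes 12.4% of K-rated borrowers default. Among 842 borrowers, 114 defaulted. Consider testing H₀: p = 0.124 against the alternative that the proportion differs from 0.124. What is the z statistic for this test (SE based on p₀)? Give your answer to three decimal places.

z = 1.003

p̂ = 114/842 = 0.13539.
SE = √(p₀(1−p₀)/n) = √(0.10862/842) = 0.01136.
z = (0.13539 − 0.124)/0.01136 = 0.01139/0.01136 = 1.003.
Two-sided p-value ≈ 2·Φ(−1.003) = 0.3159.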